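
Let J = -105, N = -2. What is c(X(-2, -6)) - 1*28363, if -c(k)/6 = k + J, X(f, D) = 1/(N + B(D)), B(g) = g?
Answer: -110929/4 ≈ -27732.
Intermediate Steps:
X(f, D) = 1/(-2 + D)
c(k) = 630 - 6*k (c(k) = -6*(k - 105) = -6*(-105 + k) = 630 - 6*k)
c(X(-2, -6)) - 1*28363 = (630 - 6/(-2 - 6)) - 1*28363 = (630 - 6/(-8)) - 28363 = (630 - 6*(-⅛)) - 28363 = (630 + ¾) - 28363 = 2523/4 - 28363 = -110929/4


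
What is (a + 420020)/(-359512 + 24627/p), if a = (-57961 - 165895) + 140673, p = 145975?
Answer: -49169781075/52479739573 ≈ -0.93693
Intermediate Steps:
a = -83183 (a = -223856 + 140673 = -83183)
(a + 420020)/(-359512 + 24627/p) = (-83183 + 420020)/(-359512 + 24627/145975) = 336837/(-359512 + 24627*(1/145975)) = 336837/(-359512 + 24627/145975) = 336837/(-52479739573/145975) = 336837*(-145975/52479739573) = -49169781075/52479739573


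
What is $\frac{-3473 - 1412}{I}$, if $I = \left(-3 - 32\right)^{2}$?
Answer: $- \frac{977}{245} \approx -3.9878$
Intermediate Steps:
$I = 1225$ ($I = \left(-35\right)^{2} = 1225$)
$\frac{-3473 - 1412}{I} = \frac{-3473 - 1412}{1225} = \left(-3473 - 1412\right) \frac{1}{1225} = \left(-4885\right) \frac{1}{1225} = - \frac{977}{245}$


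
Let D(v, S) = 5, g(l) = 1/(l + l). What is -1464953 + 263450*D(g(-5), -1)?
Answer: -147703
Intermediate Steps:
g(l) = 1/(2*l)
-1464953 + 263450*D(g(-5), -1) = -1464953 + 263450*5 = -1464953 + 1317250 = -147703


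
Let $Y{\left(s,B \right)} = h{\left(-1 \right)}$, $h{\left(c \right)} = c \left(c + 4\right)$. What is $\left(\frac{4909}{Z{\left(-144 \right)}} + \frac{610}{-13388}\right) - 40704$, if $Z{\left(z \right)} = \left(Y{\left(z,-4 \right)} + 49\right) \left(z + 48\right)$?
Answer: $- \frac{601636551671}{14780352} \approx -40705.0$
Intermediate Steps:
$h{\left(c \right)} = c \left(4 + c\right)$
$Y{\left(s,B \right)} = -3$ ($Y{\left(s,B \right)} = - (4 - 1) = \left(-1\right) 3 = -3$)
$Z{\left(z \right)} = 2208 + 46 z$ ($Z{\left(z \right)} = \left(-3 + 49\right) \left(z + 48\right) = 46 \left(48 + z\right) = 2208 + 46 z$)
$\left(\frac{4909}{Z{\left(-144 \right)}} + \frac{610}{-13388}\right) - 40704 = \left(\frac{4909}{2208 + 46 \left(-144\right)} + \frac{610}{-13388}\right) - 40704 = \left(\frac{4909}{2208 - 6624} + 610 \left(- \frac{1}{13388}\right)\right) - 40704 = \left(\frac{4909}{-4416} - \frac{305}{6694}\right) - 40704 = \left(4909 \left(- \frac{1}{4416}\right) - \frac{305}{6694}\right) - 40704 = \left(- \frac{4909}{4416} - \frac{305}{6694}\right) - 40704 = - \frac{17103863}{14780352} - 40704 = - \frac{601636551671}{14780352}$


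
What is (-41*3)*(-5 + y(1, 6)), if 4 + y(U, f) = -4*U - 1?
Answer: 1722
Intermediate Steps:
y(U, f) = -5 - 4*U (y(U, f) = -4 + (-4*U - 1) = -4 + (-1 - 4*U) = -5 - 4*U)
(-41*3)*(-5 + y(1, 6)) = (-41*3)*(-5 + (-5 - 4*1)) = -123*(-5 + (-5 - 4)) = -123*(-5 - 9) = -123*(-14) = 1722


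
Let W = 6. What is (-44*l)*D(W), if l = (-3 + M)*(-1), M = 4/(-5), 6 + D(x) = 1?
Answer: 836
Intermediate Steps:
D(x) = -5 (D(x) = -6 + 1 = -5)
M = -⅘ (M = 4*(-⅕) = -⅘ ≈ -0.80000)
l = 19/5 (l = (-3 - ⅘)*(-1) = -19/5*(-1) = 19/5 ≈ 3.8000)
(-44*l)*D(W) = -44*19/5*(-5) = -836/5*(-5) = 836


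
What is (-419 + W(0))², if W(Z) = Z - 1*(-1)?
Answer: 174724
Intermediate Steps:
W(Z) = 1 + Z (W(Z) = Z + 1 = 1 + Z)
(-419 + W(0))² = (-419 + (1 + 0))² = (-419 + 1)² = (-418)² = 174724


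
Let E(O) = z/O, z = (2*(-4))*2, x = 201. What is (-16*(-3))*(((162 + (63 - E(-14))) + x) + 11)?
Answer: 146448/7 ≈ 20921.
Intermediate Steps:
z = -16 (z = -8*2 = -16)
E(O) = -16/O
(-16*(-3))*(((162 + (63 - E(-14))) + x) + 11) = (-16*(-3))*(((162 + (63 - (-16)/(-14))) + 201) + 11) = 48*(((162 + (63 - (-16)*(-1)/14)) + 201) + 11) = 48*(((162 + (63 - 1*8/7)) + 201) + 11) = 48*(((162 + (63 - 8/7)) + 201) + 11) = 48*(((162 + 433/7) + 201) + 11) = 48*((1567/7 + 201) + 11) = 48*(2974/7 + 11) = 48*(3051/7) = 146448/7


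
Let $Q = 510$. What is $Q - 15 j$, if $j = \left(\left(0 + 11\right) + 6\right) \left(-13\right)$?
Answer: $3825$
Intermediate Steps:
$j = -221$ ($j = \left(11 + 6\right) \left(-13\right) = 17 \left(-13\right) = -221$)
$Q - 15 j = 510 - -3315 = 510 + 3315 = 3825$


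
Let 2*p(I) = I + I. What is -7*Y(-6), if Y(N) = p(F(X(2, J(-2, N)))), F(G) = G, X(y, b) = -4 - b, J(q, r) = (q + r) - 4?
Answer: -56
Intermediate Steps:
J(q, r) = -4 + q + r
p(I) = I (p(I) = (I + I)/2 = (2*I)/2 = I)
Y(N) = 2 - N (Y(N) = -4 - (-4 - 2 + N) = -4 - (-6 + N) = -4 + (6 - N) = 2 - N)
-7*Y(-6) = -7*(2 - 1*(-6)) = -7*(2 + 6) = -7*8 = -56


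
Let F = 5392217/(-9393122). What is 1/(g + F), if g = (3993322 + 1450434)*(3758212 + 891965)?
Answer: 9393122/237781519438944990847 ≈ 3.9503e-14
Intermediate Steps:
g = 25314428944812 (g = 5443756*4650177 = 25314428944812)
F = -5392217/9393122 (F = 5392217*(-1/9393122) = -5392217/9393122 ≈ -0.57406)
1/(g + F) = 1/(25314428944812 - 5392217/9393122) = 1/(237781519438944990847/9393122) = 9393122/237781519438944990847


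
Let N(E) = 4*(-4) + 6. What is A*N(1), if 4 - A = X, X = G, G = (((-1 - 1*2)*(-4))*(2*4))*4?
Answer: 3800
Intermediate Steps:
N(E) = -10 (N(E) = -16 + 6 = -10)
G = 384 (G = (((-1 - 2)*(-4))*8)*4 = (-3*(-4)*8)*4 = (12*8)*4 = 96*4 = 384)
X = 384
A = -380 (A = 4 - 1*384 = 4 - 384 = -380)
A*N(1) = -380*(-10) = 3800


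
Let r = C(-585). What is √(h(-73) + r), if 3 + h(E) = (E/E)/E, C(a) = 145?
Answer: √756645/73 ≈ 11.916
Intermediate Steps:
h(E) = -3 + 1/E (h(E) = -3 + (E/E)/E = -3 + 1/E)
r = 145
√(h(-73) + r) = √((-3 + 1/(-73)) + 145) = √((-3 - 1/73) + 145) = √(-220/73 + 145) = √(10365/73) = √756645/73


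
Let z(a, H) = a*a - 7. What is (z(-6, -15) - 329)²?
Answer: 90000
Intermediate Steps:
z(a, H) = -7 + a² (z(a, H) = a² - 7 = -7 + a²)
(z(-6, -15) - 329)² = ((-7 + (-6)²) - 329)² = ((-7 + 36) - 329)² = (29 - 329)² = (-300)² = 90000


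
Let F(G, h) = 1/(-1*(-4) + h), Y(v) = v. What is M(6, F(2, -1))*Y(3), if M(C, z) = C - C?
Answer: 0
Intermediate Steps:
F(G, h) = 1/(4 + h)
M(C, z) = 0
M(6, F(2, -1))*Y(3) = 0*3 = 0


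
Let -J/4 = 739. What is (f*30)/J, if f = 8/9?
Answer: -20/2217 ≈ -0.0090212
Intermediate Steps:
J = -2956 (J = -4*739 = -2956)
f = 8/9 (f = 8*(1/9) = 8/9 ≈ 0.88889)
(f*30)/J = ((8/9)*30)/(-2956) = (80/3)*(-1/2956) = -20/2217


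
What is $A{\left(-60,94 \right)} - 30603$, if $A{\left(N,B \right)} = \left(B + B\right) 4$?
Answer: $-29851$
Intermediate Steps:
$A{\left(N,B \right)} = 8 B$ ($A{\left(N,B \right)} = 2 B 4 = 8 B$)
$A{\left(-60,94 \right)} - 30603 = 8 \cdot 94 - 30603 = 752 - 30603 = -29851$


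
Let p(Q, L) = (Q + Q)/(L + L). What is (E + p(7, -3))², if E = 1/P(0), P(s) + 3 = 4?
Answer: 16/9 ≈ 1.7778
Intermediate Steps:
P(s) = 1 (P(s) = -3 + 4 = 1)
E = 1 (E = 1/1 = 1)
p(Q, L) = Q/L (p(Q, L) = (2*Q)/((2*L)) = (2*Q)*(1/(2*L)) = Q/L)
(E + p(7, -3))² = (1 + 7/(-3))² = (1 + 7*(-⅓))² = (1 - 7/3)² = (-4/3)² = 16/9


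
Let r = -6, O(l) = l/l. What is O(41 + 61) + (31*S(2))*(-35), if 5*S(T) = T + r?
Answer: 869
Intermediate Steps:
O(l) = 1
S(T) = -6/5 + T/5 (S(T) = (T - 6)/5 = (-6 + T)/5 = -6/5 + T/5)
O(41 + 61) + (31*S(2))*(-35) = 1 + (31*(-6/5 + (⅕)*2))*(-35) = 1 + (31*(-6/5 + ⅖))*(-35) = 1 + (31*(-⅘))*(-35) = 1 - 124/5*(-35) = 1 + 868 = 869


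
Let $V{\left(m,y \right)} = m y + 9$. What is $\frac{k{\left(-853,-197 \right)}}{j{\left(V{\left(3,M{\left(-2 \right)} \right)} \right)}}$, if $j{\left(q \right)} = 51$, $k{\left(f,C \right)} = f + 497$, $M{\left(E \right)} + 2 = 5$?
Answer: $- \frac{356}{51} \approx -6.9804$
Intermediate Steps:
$M{\left(E \right)} = 3$ ($M{\left(E \right)} = -2 + 5 = 3$)
$V{\left(m,y \right)} = 9 + m y$
$k{\left(f,C \right)} = 497 + f$
$\frac{k{\left(-853,-197 \right)}}{j{\left(V{\left(3,M{\left(-2 \right)} \right)} \right)}} = \frac{497 - 853}{51} = \left(-356\right) \frac{1}{51} = - \frac{356}{51}$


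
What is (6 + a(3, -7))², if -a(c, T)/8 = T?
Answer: 3844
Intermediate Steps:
a(c, T) = -8*T
(6 + a(3, -7))² = (6 - 8*(-7))² = (6 + 56)² = 62² = 3844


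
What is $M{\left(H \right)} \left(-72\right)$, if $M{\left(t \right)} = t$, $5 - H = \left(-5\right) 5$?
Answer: $-2160$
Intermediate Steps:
$H = 30$ ($H = 5 - \left(-5\right) 5 = 5 - -25 = 5 + 25 = 30$)
$M{\left(H \right)} \left(-72\right) = 30 \left(-72\right) = -2160$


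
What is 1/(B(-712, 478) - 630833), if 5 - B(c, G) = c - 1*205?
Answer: -1/629911 ≈ -1.5875e-6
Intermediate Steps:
B(c, G) = 210 - c (B(c, G) = 5 - (c - 1*205) = 5 - (c - 205) = 5 - (-205 + c) = 5 + (205 - c) = 210 - c)
1/(B(-712, 478) - 630833) = 1/((210 - 1*(-712)) - 630833) = 1/((210 + 712) - 630833) = 1/(922 - 630833) = 1/(-629911) = -1/629911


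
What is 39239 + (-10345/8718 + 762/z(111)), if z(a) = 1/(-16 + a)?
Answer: 973171277/8718 ≈ 1.1163e+5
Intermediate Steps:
39239 + (-10345/8718 + 762/z(111)) = 39239 + (-10345/8718 + 762/(1/(-16 + 111))) = 39239 + (-10345*1/8718 + 762/(1/95)) = 39239 + (-10345/8718 + 762/(1/95)) = 39239 + (-10345/8718 + 762*95) = 39239 + (-10345/8718 + 72390) = 39239 + 631085675/8718 = 973171277/8718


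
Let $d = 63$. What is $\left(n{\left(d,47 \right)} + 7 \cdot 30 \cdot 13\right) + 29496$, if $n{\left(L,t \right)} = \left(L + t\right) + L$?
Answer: $32399$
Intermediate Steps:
$n{\left(L,t \right)} = t + 2 L$
$\left(n{\left(d,47 \right)} + 7 \cdot 30 \cdot 13\right) + 29496 = \left(\left(47 + 2 \cdot 63\right) + 7 \cdot 30 \cdot 13\right) + 29496 = \left(\left(47 + 126\right) + 210 \cdot 13\right) + 29496 = \left(173 + 2730\right) + 29496 = 2903 + 29496 = 32399$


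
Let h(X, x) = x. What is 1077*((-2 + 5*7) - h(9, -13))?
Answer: 49542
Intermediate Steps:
1077*((-2 + 5*7) - h(9, -13)) = 1077*((-2 + 5*7) - 1*(-13)) = 1077*((-2 + 35) + 13) = 1077*(33 + 13) = 1077*46 = 49542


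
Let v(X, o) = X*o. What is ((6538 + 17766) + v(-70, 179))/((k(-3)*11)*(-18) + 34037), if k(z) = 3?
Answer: 11774/33443 ≈ 0.35206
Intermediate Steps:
((6538 + 17766) + v(-70, 179))/((k(-3)*11)*(-18) + 34037) = ((6538 + 17766) - 70*179)/((3*11)*(-18) + 34037) = (24304 - 12530)/(33*(-18) + 34037) = 11774/(-594 + 34037) = 11774/33443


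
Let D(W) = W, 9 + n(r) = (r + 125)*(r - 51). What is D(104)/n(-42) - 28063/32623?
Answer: -1449103/1658622 ≈ -0.87368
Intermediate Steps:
n(r) = -9 + (-51 + r)*(125 + r) (n(r) = -9 + (r + 125)*(r - 51) = -9 + (125 + r)*(-51 + r) = -9 + (-51 + r)*(125 + r))
D(104)/n(-42) - 28063/32623 = 104/(-6384 + (-42)² + 74*(-42)) - 28063/32623 = 104/(-6384 + 1764 - 3108) - 28063*1/32623 = 104/(-7728) - 1477/1717 = 104*(-1/7728) - 1477/1717 = -13/966 - 1477/1717 = -1449103/1658622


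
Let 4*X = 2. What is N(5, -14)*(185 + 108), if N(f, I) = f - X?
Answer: 2637/2 ≈ 1318.5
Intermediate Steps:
X = 1/2 (X = (1/4)*2 = 1/2 ≈ 0.50000)
N(f, I) = -1/2 + f (N(f, I) = f - 1*1/2 = f - 1/2 = -1/2 + f)
N(5, -14)*(185 + 108) = (-1/2 + 5)*(185 + 108) = (9/2)*293 = 2637/2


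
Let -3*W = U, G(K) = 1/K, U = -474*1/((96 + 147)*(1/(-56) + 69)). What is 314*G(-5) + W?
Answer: -294710386/4693545 ≈ -62.791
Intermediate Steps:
U = -8848/312903 (U = -474*1/(243*(-1/56 + 69)) = -474/((3863/56)*243) = -474/938709/56 = -474*56/938709 = -8848/312903 ≈ -0.028277)
W = 8848/938709 (W = -⅓*(-8848/312903) = 8848/938709 ≈ 0.0094257)
314*G(-5) + W = 314/(-5) + 8848/938709 = 314*(-⅕) + 8848/938709 = -314/5 + 8848/938709 = -294710386/4693545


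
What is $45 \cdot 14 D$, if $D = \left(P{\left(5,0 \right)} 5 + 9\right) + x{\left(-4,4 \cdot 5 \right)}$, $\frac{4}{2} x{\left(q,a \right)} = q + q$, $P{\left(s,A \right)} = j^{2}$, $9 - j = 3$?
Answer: $116550$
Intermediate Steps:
$j = 6$ ($j = 9 - 3 = 6$)
$P{\left(s,A \right)} = 36$ ($P{\left(s,A \right)} = 6^{2} = 36$)
$x{\left(q,a \right)} = q$ ($x{\left(q,a \right)} = \frac{q + q}{2} = \frac{2 q}{2} = q$)
$D = 185$ ($D = \left(36 \cdot 5 + 9\right) - 4 = \left(180 + 9\right) - 4 = 189 - 4 = 185$)
$45 \cdot 14 D = 45 \cdot 14 \cdot 185 = 630 \cdot 185 = 116550$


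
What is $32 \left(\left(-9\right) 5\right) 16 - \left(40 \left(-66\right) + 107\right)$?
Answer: $-20507$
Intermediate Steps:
$32 \left(\left(-9\right) 5\right) 16 - \left(40 \left(-66\right) + 107\right) = 32 \left(-45\right) 16 - \left(-2640 + 107\right) = \left(-1440\right) 16 - -2533 = -23040 + 2533 = -20507$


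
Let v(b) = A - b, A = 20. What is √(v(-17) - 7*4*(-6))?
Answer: √205 ≈ 14.318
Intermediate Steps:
v(b) = 20 - b
√(v(-17) - 7*4*(-6)) = √((20 - 1*(-17)) - 7*4*(-6)) = √((20 + 17) - 28*(-6)) = √(37 + 168) = √205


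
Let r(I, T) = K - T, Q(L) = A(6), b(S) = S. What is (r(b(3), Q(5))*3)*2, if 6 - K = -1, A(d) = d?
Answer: 6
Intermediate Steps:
K = 7 (K = 6 - 1*(-1) = 6 + 1 = 7)
Q(L) = 6
r(I, T) = 7 - T
(r(b(3), Q(5))*3)*2 = ((7 - 1*6)*3)*2 = ((7 - 6)*3)*2 = (1*3)*2 = 3*2 = 6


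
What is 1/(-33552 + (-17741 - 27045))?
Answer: -1/78338 ≈ -1.2765e-5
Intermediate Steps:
1/(-33552 + (-17741 - 27045)) = 1/(-33552 - 44786) = 1/(-78338) = -1/78338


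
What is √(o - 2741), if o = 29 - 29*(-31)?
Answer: 7*I*√37 ≈ 42.579*I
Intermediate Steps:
o = 928 (o = 29 + 899 = 928)
√(o - 2741) = √(928 - 2741) = √(-1813) = 7*I*√37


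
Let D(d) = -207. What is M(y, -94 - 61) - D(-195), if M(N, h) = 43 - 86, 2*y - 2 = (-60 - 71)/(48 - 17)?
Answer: 164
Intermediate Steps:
y = -69/62 (y = 1 + ((-60 - 71)/(48 - 17))/2 = 1 + (-131/31)/2 = 1 + (-131*1/31)/2 = 1 + (½)*(-131/31) = 1 - 131/62 = -69/62 ≈ -1.1129)
M(N, h) = -43
M(y, -94 - 61) - D(-195) = -43 - 1*(-207) = -43 + 207 = 164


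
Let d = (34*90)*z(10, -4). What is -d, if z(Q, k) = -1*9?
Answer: 27540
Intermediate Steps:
z(Q, k) = -9
d = -27540 (d = (34*90)*(-9) = 3060*(-9) = -27540)
-d = -1*(-27540) = 27540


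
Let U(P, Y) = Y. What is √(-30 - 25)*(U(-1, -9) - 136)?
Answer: -145*I*√55 ≈ -1075.3*I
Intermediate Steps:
√(-30 - 25)*(U(-1, -9) - 136) = √(-30 - 25)*(-9 - 136) = √(-55)*(-145) = (I*√55)*(-145) = -145*I*√55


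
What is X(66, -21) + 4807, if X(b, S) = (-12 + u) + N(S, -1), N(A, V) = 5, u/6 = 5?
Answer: 4830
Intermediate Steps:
u = 30 (u = 6*5 = 30)
X(b, S) = 23 (X(b, S) = (-12 + 30) + 5 = 18 + 5 = 23)
X(66, -21) + 4807 = 23 + 4807 = 4830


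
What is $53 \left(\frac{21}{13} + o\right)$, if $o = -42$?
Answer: $- \frac{27825}{13} \approx -2140.4$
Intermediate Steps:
$53 \left(\frac{21}{13} + o\right) = 53 \left(\frac{21}{13} - 42\right) = 53 \left(- \frac{525}{13}\right) = - \frac{27825}{13}$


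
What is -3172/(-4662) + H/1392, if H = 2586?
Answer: 1372613/540792 ≈ 2.5382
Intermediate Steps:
-3172/(-4662) + H/1392 = -3172/(-4662) + 2586/1392 = -3172*(-1/4662) + 2586*(1/1392) = 1586/2331 + 431/232 = 1372613/540792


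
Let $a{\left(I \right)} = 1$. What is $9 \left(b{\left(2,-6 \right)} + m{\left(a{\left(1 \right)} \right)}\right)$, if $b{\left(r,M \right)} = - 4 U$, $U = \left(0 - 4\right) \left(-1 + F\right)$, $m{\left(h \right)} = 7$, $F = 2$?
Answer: $207$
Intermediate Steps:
$U = -4$ ($U = \left(0 - 4\right) \left(-1 + 2\right) = \left(-4\right) 1 = -4$)
$b{\left(r,M \right)} = 16$ ($b{\left(r,M \right)} = \left(-4\right) \left(-4\right) = 16$)
$9 \left(b{\left(2,-6 \right)} + m{\left(a{\left(1 \right)} \right)}\right) = 9 \left(16 + 7\right) = 9 \cdot 23 = 207$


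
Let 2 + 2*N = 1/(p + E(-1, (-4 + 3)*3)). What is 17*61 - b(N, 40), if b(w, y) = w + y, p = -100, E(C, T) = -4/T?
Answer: 590819/592 ≈ 998.00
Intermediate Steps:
N = -595/592 (N = -1 + 1/(2*(-100 - 4*1/(3*(-4 + 3)))) = -1 + 1/(2*(-100 - 4/((-1*3)))) = -1 + 1/(2*(-100 - 4/(-3))) = -1 + 1/(2*(-100 - 4*(-⅓))) = -1 + 1/(2*(-100 + 4/3)) = -1 + 1/(2*(-296/3)) = -1 + (½)*(-3/296) = -1 - 3/592 = -595/592 ≈ -1.0051)
17*61 - b(N, 40) = 17*61 - (-595/592 + 40) = 1037 - 1*23085/592 = 1037 - 23085/592 = 590819/592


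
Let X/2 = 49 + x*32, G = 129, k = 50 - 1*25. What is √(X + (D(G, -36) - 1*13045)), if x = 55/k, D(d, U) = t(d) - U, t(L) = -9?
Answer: 14*I*√1630/5 ≈ 113.05*I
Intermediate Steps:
k = 25 (k = 50 - 25 = 25)
D(d, U) = -9 - U
x = 11/5 (x = 55/25 = 55*(1/25) = 11/5 ≈ 2.2000)
X = 1194/5 (X = 2*(49 + (11/5)*32) = 2*(49 + 352/5) = 2*(597/5) = 1194/5 ≈ 238.80)
√(X + (D(G, -36) - 1*13045)) = √(1194/5 + ((-9 - 1*(-36)) - 1*13045)) = √(1194/5 + ((-9 + 36) - 13045)) = √(1194/5 + (27 - 13045)) = √(1194/5 - 13018) = √(-63896/5) = 14*I*√1630/5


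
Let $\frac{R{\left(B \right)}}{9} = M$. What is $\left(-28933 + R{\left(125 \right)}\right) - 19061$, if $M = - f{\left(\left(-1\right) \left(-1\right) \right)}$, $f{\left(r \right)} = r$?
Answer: $-48003$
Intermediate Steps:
$M = -1$ ($M = - \left(-1\right) \left(-1\right) = \left(-1\right) 1 = -1$)
$R{\left(B \right)} = -9$ ($R{\left(B \right)} = 9 \left(-1\right) = -9$)
$\left(-28933 + R{\left(125 \right)}\right) - 19061 = \left(-28933 - 9\right) - 19061 = -28942 - 19061 = -48003$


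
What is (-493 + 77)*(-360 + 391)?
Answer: -12896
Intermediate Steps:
(-493 + 77)*(-360 + 391) = -416*31 = -12896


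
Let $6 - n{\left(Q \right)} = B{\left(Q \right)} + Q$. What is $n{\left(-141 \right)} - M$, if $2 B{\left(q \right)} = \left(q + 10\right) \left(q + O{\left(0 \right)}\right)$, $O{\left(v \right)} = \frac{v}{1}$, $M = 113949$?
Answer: $- \frac{246075}{2} \approx -1.2304 \cdot 10^{5}$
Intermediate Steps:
$O{\left(v \right)} = v$ ($O{\left(v \right)} = v 1 = v$)
$B{\left(q \right)} = \frac{q \left(10 + q\right)}{2}$ ($B{\left(q \right)} = \frac{\left(q + 10\right) \left(q + 0\right)}{2} = \frac{\left(10 + q\right) q}{2} = \frac{q \left(10 + q\right)}{2}$)
$n{\left(Q \right)} = 6 - Q - \frac{Q \left(10 + Q\right)}{2}$ ($n{\left(Q \right)} = 6 - \left(\frac{Q \left(10 + Q\right)}{2} + Q\right) = 6 - \left(Q + \frac{Q \left(10 + Q\right)}{2}\right) = 6 - Q - \frac{Q \left(10 + Q\right)}{2}$)
$n{\left(-141 \right)} - M = \left(6 - -846 - \frac{\left(-141\right)^{2}}{2}\right) - 113949 = \left(6 + 846 - \frac{19881}{2}\right) - 113949 = - \frac{18177}{2} - 113949 = - \frac{246075}{2}$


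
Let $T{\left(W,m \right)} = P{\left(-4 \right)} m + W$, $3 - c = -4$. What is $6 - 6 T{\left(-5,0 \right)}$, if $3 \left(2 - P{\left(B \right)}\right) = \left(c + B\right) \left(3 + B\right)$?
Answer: $36$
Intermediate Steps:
$c = 7$ ($c = 3 - -4 = 3 + 4 = 7$)
$P{\left(B \right)} = 2 - \frac{\left(3 + B\right) \left(7 + B\right)}{3}$ ($P{\left(B \right)} = 2 - \frac{\left(7 + B\right) \left(3 + B\right)}{3} = 2 - \frac{\left(3 + B\right) \left(7 + B\right)}{3}$)
$T{\left(W,m \right)} = W + 3 m$ ($T{\left(W,m \right)} = \left(-5 - - \frac{40}{3} - \frac{\left(-4\right)^{2}}{3}\right) m + W = \left(-5 + \frac{40}{3} - \frac{16}{3}\right) m + W = 3 m + W = W + 3 m$)
$6 - 6 T{\left(-5,0 \right)} = 6 - 6 \left(-5 + 3 \cdot 0\right) = 6 - 6 \left(-5 + 0\right) = 6 - -30 = 6 + 30 = 36$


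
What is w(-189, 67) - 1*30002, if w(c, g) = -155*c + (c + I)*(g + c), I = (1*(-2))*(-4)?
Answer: 21375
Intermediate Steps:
I = 8 (I = -2*(-4) = 8)
w(c, g) = -155*c + (8 + c)*(c + g) (w(c, g) = -155*c + (c + 8)*(g + c) = -155*c + (8 + c)*(c + g))
w(-189, 67) - 1*30002 = ((-189)² - 147*(-189) + 8*67 - 189*67) - 1*30002 = (35721 + 27783 + 536 - 12663) - 30002 = 51377 - 30002 = 21375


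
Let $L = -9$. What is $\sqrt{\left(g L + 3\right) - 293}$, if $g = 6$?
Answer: $2 i \sqrt{86} \approx 18.547 i$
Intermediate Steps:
$\sqrt{\left(g L + 3\right) - 293} = \sqrt{\left(6 \left(-9\right) + 3\right) - 293} = \sqrt{\left(-54 + 3\right) - 293} = \sqrt{-51 - 293} = \sqrt{-344} = 2 i \sqrt{86}$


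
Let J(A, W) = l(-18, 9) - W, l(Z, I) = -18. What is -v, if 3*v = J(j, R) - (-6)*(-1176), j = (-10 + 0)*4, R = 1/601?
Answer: 4251475/1803 ≈ 2358.0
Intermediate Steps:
R = 1/601 ≈ 0.0016639
j = -40 (j = -10*4 = -40)
J(A, W) = -18 - W
v = -4251475/1803 (v = ((-18 - 1*1/601) - (-6)*(-1176))/3 = ((-18 - 1/601) - 1*7056)/3 = (-10819/601 - 7056)/3 = (⅓)*(-4251475/601) = -4251475/1803 ≈ -2358.0)
-v = -1*(-4251475/1803) = 4251475/1803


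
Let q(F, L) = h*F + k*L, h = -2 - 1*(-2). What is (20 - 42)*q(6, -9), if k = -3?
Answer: -594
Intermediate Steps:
h = 0 (h = -2 + 2 = 0)
q(F, L) = -3*L (q(F, L) = 0*F - 3*L = 0 - 3*L = -3*L)
(20 - 42)*q(6, -9) = (20 - 42)*(-3*(-9)) = -22*27 = -594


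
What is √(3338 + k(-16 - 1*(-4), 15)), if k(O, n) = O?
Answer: √3326 ≈ 57.672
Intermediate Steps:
√(3338 + k(-16 - 1*(-4), 15)) = √(3338 + (-16 - 1*(-4))) = √(3338 + (-16 + 4)) = √(3338 - 12) = √3326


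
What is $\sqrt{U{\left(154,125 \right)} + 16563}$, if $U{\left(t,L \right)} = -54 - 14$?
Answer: $\sqrt{16495} \approx 128.43$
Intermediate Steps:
$U{\left(t,L \right)} = -68$
$\sqrt{U{\left(154,125 \right)} + 16563} = \sqrt{-68 + 16563} = \sqrt{16495}$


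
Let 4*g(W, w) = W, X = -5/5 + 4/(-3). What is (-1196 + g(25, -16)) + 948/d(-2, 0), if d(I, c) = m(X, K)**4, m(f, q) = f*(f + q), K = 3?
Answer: -4935701/4802 ≈ -1027.8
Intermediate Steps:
X = -7/3 (X = -5*1/5 + 4*(-1/3) = -1 - 4/3 = -7/3 ≈ -2.3333)
d(I, c) = 38416/6561 (d(I, c) = (-7*(-7/3 + 3)/3)**4 = (-7/3*2/3)**4 = (-14/9)**4 = 38416/6561)
g(W, w) = W/4
(-1196 + g(25, -16)) + 948/d(-2, 0) = (-1196 + (1/4)*25) + 948/(38416/6561) = (-1196 + 25/4) + 948*(6561/38416) = -4759/4 + 1554957/9604 = -4935701/4802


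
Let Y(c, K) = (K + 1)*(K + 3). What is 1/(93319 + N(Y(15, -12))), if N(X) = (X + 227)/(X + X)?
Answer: 99/9238744 ≈ 1.0716e-5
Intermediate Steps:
Y(c, K) = (1 + K)*(3 + K)
N(X) = (227 + X)/(2*X) (N(X) = (227 + X)/((2*X)) = (227 + X)*(1/(2*X)) = (227 + X)/(2*X))
1/(93319 + N(Y(15, -12))) = 1/(93319 + (227 + (3 + (-12)² + 4*(-12)))/(2*(3 + (-12)² + 4*(-12)))) = 1/(93319 + (227 + (3 + 144 - 48))/(2*(3 + 144 - 48))) = 1/(93319 + (½)*(227 + 99)/99) = 1/(93319 + (½)*(1/99)*326) = 1/(93319 + 163/99) = 1/(9238744/99) = 99/9238744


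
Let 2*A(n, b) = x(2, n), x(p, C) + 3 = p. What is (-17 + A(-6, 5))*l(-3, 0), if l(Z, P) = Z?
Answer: 105/2 ≈ 52.500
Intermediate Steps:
x(p, C) = -3 + p
A(n, b) = -1/2 (A(n, b) = (-3 + 2)/2 = (1/2)*(-1) = -1/2)
(-17 + A(-6, 5))*l(-3, 0) = (-17 - 1/2)*(-3) = -35/2*(-3) = 105/2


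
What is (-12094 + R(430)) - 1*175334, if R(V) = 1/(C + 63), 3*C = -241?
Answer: -9746259/52 ≈ -1.8743e+5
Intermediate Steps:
C = -241/3 (C = (⅓)*(-241) = -241/3 ≈ -80.333)
R(V) = -3/52 (R(V) = 1/(-241/3 + 63) = 1/(-52/3) = -3/52)
(-12094 + R(430)) - 1*175334 = (-12094 - 3/52) - 1*175334 = -628891/52 - 175334 = -9746259/52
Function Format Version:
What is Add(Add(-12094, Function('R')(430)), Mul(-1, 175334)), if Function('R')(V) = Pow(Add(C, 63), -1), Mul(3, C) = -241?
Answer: Rational(-9746259, 52) ≈ -1.8743e+5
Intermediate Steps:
C = Rational(-241, 3) (C = Mul(Rational(1, 3), -241) = Rational(-241, 3) ≈ -80.333)
Function('R')(V) = Rational(-3, 52) (Function('R')(V) = Pow(Add(Rational(-241, 3), 63), -1) = Pow(Rational(-52, 3), -1) = Rational(-3, 52))
Add(Add(-12094, Function('R')(430)), Mul(-1, 175334)) = Add(Add(-12094, Rational(-3, 52)), Mul(-1, 175334)) = Add(Rational(-628891, 52), -175334) = Rational(-9746259, 52)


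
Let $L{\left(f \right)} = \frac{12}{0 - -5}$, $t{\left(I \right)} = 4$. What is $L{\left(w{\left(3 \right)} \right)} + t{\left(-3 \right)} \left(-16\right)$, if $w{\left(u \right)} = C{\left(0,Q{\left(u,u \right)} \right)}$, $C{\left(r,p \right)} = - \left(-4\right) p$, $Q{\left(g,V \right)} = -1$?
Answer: $- \frac{308}{5} \approx -61.6$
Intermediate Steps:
$C{\left(r,p \right)} = 4 p$
$w{\left(u \right)} = -4$ ($w{\left(u \right)} = 4 \left(-1\right) = -4$)
$L{\left(f \right)} = \frac{12}{5}$ ($L{\left(f \right)} = \frac{12}{0 + 5} = \frac{12}{5}$)
$L{\left(w{\left(3 \right)} \right)} + t{\left(-3 \right)} \left(-16\right) = \frac{12}{5} + 4 \left(-16\right) = \frac{12}{5} - 64 = - \frac{308}{5}$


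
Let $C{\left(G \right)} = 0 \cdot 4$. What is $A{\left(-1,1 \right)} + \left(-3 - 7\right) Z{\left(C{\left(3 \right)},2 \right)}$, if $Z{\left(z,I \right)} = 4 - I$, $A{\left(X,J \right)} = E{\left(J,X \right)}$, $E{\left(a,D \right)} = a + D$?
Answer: $-20$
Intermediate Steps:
$E{\left(a,D \right)} = D + a$
$A{\left(X,J \right)} = J + X$ ($A{\left(X,J \right)} = X + J = J + X$)
$C{\left(G \right)} = 0$
$A{\left(-1,1 \right)} + \left(-3 - 7\right) Z{\left(C{\left(3 \right)},2 \right)} = \left(1 - 1\right) + \left(-3 - 7\right) \left(4 - 2\right) = 0 - 10 \left(4 - 2\right) = 0 - 20 = -20$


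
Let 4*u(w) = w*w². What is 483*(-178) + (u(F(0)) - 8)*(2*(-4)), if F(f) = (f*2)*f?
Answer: -85910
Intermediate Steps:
F(f) = 2*f² (F(f) = (2*f)*f = 2*f²)
u(w) = w³/4 (u(w) = (w*w²)/4 = w³/4)
483*(-178) + (u(F(0)) - 8)*(2*(-4)) = 483*(-178) + ((2*0²)³/4 - 8)*(2*(-4)) = -85974 + ((2*0)³/4 - 8)*(-8) = -85974 + ((¼)*0³ - 8)*(-8) = -85974 + ((¼)*0 - 8)*(-8) = -85974 + (0 - 8)*(-8) = -85974 - 8*(-8) = -85974 + 64 = -85910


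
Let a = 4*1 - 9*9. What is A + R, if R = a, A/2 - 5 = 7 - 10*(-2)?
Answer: -13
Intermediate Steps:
A = 64 (A = 10 + 2*(7 - 10*(-2)) = 10 + 2*(7 + 20) = 10 + 2*27 = 10 + 54 = 64)
a = -77 (a = 4 - 81 = -77)
R = -77
A + R = 64 - 77 = -13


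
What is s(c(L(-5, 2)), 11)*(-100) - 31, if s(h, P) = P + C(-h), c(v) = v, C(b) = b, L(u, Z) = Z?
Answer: -931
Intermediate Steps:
s(h, P) = P - h
s(c(L(-5, 2)), 11)*(-100) - 31 = (11 - 1*2)*(-100) - 31 = (11 - 2)*(-100) - 31 = 9*(-100) - 31 = -900 - 31 = -931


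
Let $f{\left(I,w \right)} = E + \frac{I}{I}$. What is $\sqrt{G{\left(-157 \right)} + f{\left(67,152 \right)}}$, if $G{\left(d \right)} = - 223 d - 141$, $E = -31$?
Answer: $2 \sqrt{8710} \approx 186.65$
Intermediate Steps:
$f{\left(I,w \right)} = -30$ ($f{\left(I,w \right)} = -31 + \frac{I}{I} = -31 + 1 = -30$)
$G{\left(d \right)} = -141 - 223 d$
$\sqrt{G{\left(-157 \right)} + f{\left(67,152 \right)}} = \sqrt{\left(-141 - -35011\right) - 30} = \sqrt{\left(-141 + 35011\right) - 30} = \sqrt{34870 - 30} = \sqrt{34840} = 2 \sqrt{8710}$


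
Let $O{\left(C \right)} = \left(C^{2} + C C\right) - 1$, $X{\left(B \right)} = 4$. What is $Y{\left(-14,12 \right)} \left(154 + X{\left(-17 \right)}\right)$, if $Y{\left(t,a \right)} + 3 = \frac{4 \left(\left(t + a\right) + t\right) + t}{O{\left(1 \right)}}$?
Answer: $-12798$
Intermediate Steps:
$O{\left(C \right)} = -1 + 2 C^{2}$ ($O{\left(C \right)} = \left(C^{2} + C^{2}\right) - 1 = 2 C^{2} - 1 = -1 + 2 C^{2}$)
$Y{\left(t,a \right)} = -3 + 4 a + 9 t$ ($Y{\left(t,a \right)} = -3 + \frac{4 \left(\left(t + a\right) + t\right) + t}{-1 + 2 \cdot 1^{2}} = -3 + \frac{4 \left(\left(a + t\right) + t\right) + t}{-1 + 2 \cdot 1} = -3 + \frac{4 \left(a + 2 t\right) + t}{-1 + 2} = -3 + \frac{\left(4 a + 8 t\right) + t}{1} = -3 + \left(4 a + 9 t\right) 1 = -3 + \left(4 a + 9 t\right) = -3 + 4 a + 9 t$)
$Y{\left(-14,12 \right)} \left(154 + X{\left(-17 \right)}\right) = \left(-3 + 4 \cdot 12 + 9 \left(-14\right)\right) \left(154 + 4\right) = \left(-3 + 48 - 126\right) 158 = \left(-81\right) 158 = -12798$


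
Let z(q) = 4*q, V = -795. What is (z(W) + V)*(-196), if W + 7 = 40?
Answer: 129948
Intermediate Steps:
W = 33 (W = -7 + 40 = 33)
(z(W) + V)*(-196) = (4*33 - 795)*(-196) = (132 - 795)*(-196) = -663*(-196) = 129948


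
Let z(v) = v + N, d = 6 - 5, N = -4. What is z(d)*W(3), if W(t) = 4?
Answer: -12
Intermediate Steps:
d = 1
z(v) = -4 + v (z(v) = v - 4 = -4 + v)
z(d)*W(3) = (-4 + 1)*4 = -3*4 = -12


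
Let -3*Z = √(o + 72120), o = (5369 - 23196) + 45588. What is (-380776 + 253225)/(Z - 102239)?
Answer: 117366180201/94075218208 - 382653*√99881/94075218208 ≈ 1.2463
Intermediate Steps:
o = 27761 (o = -17827 + 45588 = 27761)
Z = -√99881/3 (Z = -√(27761 + 72120)/3 = -√99881/3 ≈ -105.35)
(-380776 + 253225)/(Z - 102239) = (-380776 + 253225)/(-√99881/3 - 102239) = -127551/(-102239 - √99881/3)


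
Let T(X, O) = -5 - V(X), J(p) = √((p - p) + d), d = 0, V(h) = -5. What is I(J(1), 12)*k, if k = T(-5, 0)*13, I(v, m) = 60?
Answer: 0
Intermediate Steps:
J(p) = 0 (J(p) = √((p - p) + 0) = √(0 + 0) = √0 = 0)
T(X, O) = 0 (T(X, O) = -5 - 1*(-5) = -5 + 5 = 0)
k = 0 (k = 0*13 = 0)
I(J(1), 12)*k = 60*0 = 0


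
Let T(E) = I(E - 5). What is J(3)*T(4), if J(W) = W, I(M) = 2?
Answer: 6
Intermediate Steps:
T(E) = 2
J(3)*T(4) = 3*2 = 6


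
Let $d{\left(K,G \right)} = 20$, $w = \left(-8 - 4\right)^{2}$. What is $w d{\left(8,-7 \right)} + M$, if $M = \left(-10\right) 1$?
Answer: $2870$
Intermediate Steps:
$w = 144$ ($w = \left(-12\right)^{2} = 144$)
$M = -10$
$w d{\left(8,-7 \right)} + M = 144 \cdot 20 - 10 = 2880 - 10 = 2870$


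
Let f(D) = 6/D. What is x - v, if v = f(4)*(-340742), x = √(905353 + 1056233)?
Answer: 511113 + 3*√217954 ≈ 5.1251e+5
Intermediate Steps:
x = 3*√217954 (x = √1961586 = 3*√217954 ≈ 1400.6)
v = -511113 (v = (6/4)*(-340742) = (6*(¼))*(-340742) = (3/2)*(-340742) = -511113)
x - v = 3*√217954 - 1*(-511113) = 3*√217954 + 511113 = 511113 + 3*√217954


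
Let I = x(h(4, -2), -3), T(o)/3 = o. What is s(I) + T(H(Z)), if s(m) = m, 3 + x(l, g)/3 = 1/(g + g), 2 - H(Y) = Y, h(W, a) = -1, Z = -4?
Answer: 17/2 ≈ 8.5000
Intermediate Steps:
H(Y) = 2 - Y
T(o) = 3*o
x(l, g) = -9 + 3/(2*g) (x(l, g) = -9 + 3/(g + g) = -9 + 3/((2*g)) = -9 + 3*(1/(2*g)) = -9 + 3/(2*g))
I = -19/2 (I = -9 + (3/2)/(-3) = -9 + (3/2)*(-⅓) = -9 - ½ = -19/2 ≈ -9.5000)
s(I) + T(H(Z)) = -19/2 + 3*(2 - 1*(-4)) = -19/2 + 3*(2 + 4) = -19/2 + 3*6 = -19/2 + 18 = 17/2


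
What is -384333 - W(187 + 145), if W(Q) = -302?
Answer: -384031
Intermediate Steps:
-384333 - W(187 + 145) = -384333 - 1*(-302) = -384333 + 302 = -384031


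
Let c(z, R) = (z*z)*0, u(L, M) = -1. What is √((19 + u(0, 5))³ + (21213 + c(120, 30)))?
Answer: 3*√3005 ≈ 164.45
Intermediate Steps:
c(z, R) = 0 (c(z, R) = z²*0 = 0)
√((19 + u(0, 5))³ + (21213 + c(120, 30))) = √((19 - 1)³ + (21213 + 0)) = √(18³ + 21213) = √(5832 + 21213) = √27045 = 3*√3005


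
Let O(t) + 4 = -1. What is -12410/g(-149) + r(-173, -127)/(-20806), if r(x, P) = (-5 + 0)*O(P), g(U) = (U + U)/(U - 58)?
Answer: -26723958335/3100094 ≈ -8620.4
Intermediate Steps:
O(t) = -5 (O(t) = -4 - 1 = -5)
g(U) = 2*U/(-58 + U) (g(U) = (2*U)/(-58 + U) = 2*U/(-58 + U))
r(x, P) = 25 (r(x, P) = (-5 + 0)*(-5) = -5*(-5) = 25)
-12410/g(-149) + r(-173, -127)/(-20806) = -12410/(2*(-149)/(-58 - 149)) + 25/(-20806) = -12410/(2*(-149)/(-207)) + 25*(-1/20806) = -12410/(2*(-149)*(-1/207)) - 25/20806 = -12410/298/207 - 25/20806 = -12410*207/298 - 25/20806 = -1284435/149 - 25/20806 = -26723958335/3100094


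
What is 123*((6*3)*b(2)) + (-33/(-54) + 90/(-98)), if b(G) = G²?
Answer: 7810721/882 ≈ 8855.7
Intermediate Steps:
123*((6*3)*b(2)) + (-33/(-54) + 90/(-98)) = 123*((6*3)*2²) + (-33/(-54) + 90/(-98)) = 123*(18*4) + (-33*(-1/54) + 90*(-1/98)) = 123*72 + (11/18 - 45/49) = 8856 - 271/882 = 7810721/882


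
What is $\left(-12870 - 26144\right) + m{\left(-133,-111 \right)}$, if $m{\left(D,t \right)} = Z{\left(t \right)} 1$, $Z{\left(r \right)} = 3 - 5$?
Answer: $-39016$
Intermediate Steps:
$Z{\left(r \right)} = -2$
$m{\left(D,t \right)} = -2$ ($m{\left(D,t \right)} = \left(-2\right) 1 = -2$)
$\left(-12870 - 26144\right) + m{\left(-133,-111 \right)} = \left(-12870 - 26144\right) - 2 = -39014 - 2 = -39016$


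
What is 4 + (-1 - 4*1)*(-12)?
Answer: 64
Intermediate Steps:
4 + (-1 - 4*1)*(-12) = 4 + (-1 - 4)*(-12) = 4 - 5*(-12) = 4 + 60 = 64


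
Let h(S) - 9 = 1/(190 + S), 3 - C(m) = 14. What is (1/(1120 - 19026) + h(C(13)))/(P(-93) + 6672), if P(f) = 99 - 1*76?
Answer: 28864293/21458639930 ≈ 0.0013451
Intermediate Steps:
P(f) = 23 (P(f) = 99 - 76 = 23)
C(m) = -11 (C(m) = 3 - 1*14 = 3 - 14 = -11)
h(S) = 9 + 1/(190 + S)
(1/(1120 - 19026) + h(C(13)))/(P(-93) + 6672) = (1/(1120 - 19026) + (1711 + 9*(-11))/(190 - 11))/(23 + 6672) = (1/(-17906) + (1711 - 99)/179)/6695 = (-1/17906 + (1/179)*1612)*(1/6695) = (-1/17906 + 1612/179)*(1/6695) = (28864293/3205174)*(1/6695) = 28864293/21458639930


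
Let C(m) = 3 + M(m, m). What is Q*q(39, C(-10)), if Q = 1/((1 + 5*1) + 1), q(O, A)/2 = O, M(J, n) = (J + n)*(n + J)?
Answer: 78/7 ≈ 11.143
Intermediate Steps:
M(J, n) = (J + n)² (M(J, n) = (J + n)*(J + n) = (J + n)²)
C(m) = 3 + 4*m² (C(m) = 3 + (m + m)² = 3 + (2*m)² = 3 + 4*m²)
q(O, A) = 2*O
Q = ⅐ (Q = 1/((1 + 5) + 1) = 1/(6 + 1) = 1/7 = ⅐ ≈ 0.14286)
Q*q(39, C(-10)) = (2*39)/7 = (⅐)*78 = 78/7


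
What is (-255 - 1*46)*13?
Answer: -3913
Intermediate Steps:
(-255 - 1*46)*13 = (-255 - 46)*13 = -301*13 = -3913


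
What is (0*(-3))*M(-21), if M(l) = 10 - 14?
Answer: 0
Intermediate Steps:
M(l) = -4
(0*(-3))*M(-21) = (0*(-3))*(-4) = 0*(-4) = 0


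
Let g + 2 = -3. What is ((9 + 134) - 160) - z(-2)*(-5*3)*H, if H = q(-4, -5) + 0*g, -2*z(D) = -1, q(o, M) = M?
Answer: -109/2 ≈ -54.500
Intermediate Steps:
g = -5 (g = -2 - 3 = -5)
z(D) = ½ (z(D) = -½*(-1) = ½)
H = -5 (H = -5 + 0*(-5) = -5 + 0 = -5)
((9 + 134) - 160) - z(-2)*(-5*3)*H = ((9 + 134) - 160) - (-5*3)/2*(-5) = (143 - 160) - (½)*(-15)*(-5) = -17 - (-15)*(-5)/2 = -17 - 1*75/2 = -17 - 75/2 = -109/2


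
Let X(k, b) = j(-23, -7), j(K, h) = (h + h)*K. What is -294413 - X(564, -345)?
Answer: -294735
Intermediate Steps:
j(K, h) = 2*K*h (j(K, h) = (2*h)*K = 2*K*h)
X(k, b) = 322 (X(k, b) = 2*(-23)*(-7) = 322)
-294413 - X(564, -345) = -294413 - 1*322 = -294413 - 322 = -294735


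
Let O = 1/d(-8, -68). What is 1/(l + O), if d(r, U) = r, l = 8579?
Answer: 8/68631 ≈ 0.00011657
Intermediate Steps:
O = -1/8 (O = 1/(-8) = -1/8 ≈ -0.12500)
1/(l + O) = 1/(8579 - 1/8) = 1/(68631/8) = 8/68631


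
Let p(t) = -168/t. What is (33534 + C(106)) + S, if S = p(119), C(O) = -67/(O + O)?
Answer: 120850309/3604 ≈ 33532.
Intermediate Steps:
C(O) = -67/(2*O) (C(O) = -67*1/(2*O) = -67/(2*O))
S = -24/17 (S = -168/119 = -168*1/119 = -24/17 ≈ -1.4118)
(33534 + C(106)) + S = (33534 - 67/2/106) - 24/17 = (33534 - 67/2*1/106) - 24/17 = (33534 - 67/212) - 24/17 = 7109141/212 - 24/17 = 120850309/3604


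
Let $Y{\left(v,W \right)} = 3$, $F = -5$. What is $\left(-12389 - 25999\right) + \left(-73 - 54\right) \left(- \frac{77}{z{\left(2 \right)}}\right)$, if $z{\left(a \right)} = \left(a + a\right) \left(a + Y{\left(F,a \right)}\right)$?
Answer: $- \frac{757981}{20} \approx -37899.0$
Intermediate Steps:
$z{\left(a \right)} = 2 a \left(3 + a\right)$ ($z{\left(a \right)} = \left(a + a\right) \left(a + 3\right) = 2 a \left(3 + a\right)$)
$\left(-12389 - 25999\right) + \left(-73 - 54\right) \left(- \frac{77}{z{\left(2 \right)}}\right) = \left(-12389 - 25999\right) + \left(-73 - 54\right) \left(- \frac{77}{2 \cdot 2 \left(3 + 2\right)}\right) = -38388 - 127 \left(- \frac{77}{2 \cdot 2 \cdot 5}\right) = -38388 - 127 \left(- \frac{77}{20}\right) = -38388 - 127 \left(\left(-77\right) \frac{1}{20}\right) = -38388 - - \frac{9779}{20} = -38388 + \frac{9779}{20} = - \frac{757981}{20}$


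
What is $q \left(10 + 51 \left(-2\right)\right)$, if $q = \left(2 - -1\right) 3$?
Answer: $-828$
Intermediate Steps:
$q = 9$ ($q = \left(2 + \left(-3 + 4\right)\right) 3 = \left(2 + 1\right) 3 = 3 \cdot 3 = 9$)
$q \left(10 + 51 \left(-2\right)\right) = 9 \left(10 + 51 \left(-2\right)\right) = 9 \left(10 - 102\right) = 9 \left(-92\right) = -828$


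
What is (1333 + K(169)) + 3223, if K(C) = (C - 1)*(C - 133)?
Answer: 10604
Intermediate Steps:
K(C) = (-1 + C)*(-133 + C)
(1333 + K(169)) + 3223 = (1333 + (133 + 169² - 134*169)) + 3223 = (1333 + (133 + 28561 - 22646)) + 3223 = (1333 + 6048) + 3223 = 7381 + 3223 = 10604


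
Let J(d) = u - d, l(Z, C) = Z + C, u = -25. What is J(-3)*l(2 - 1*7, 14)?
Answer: -198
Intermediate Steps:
l(Z, C) = C + Z
J(d) = -25 - d
J(-3)*l(2 - 1*7, 14) = (-25 - 1*(-3))*(14 + (2 - 1*7)) = (-25 + 3)*(14 + (2 - 7)) = -22*(14 - 5) = -22*9 = -198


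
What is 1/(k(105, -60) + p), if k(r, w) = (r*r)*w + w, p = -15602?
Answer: -1/677162 ≈ -1.4768e-6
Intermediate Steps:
k(r, w) = w + w*r² (k(r, w) = r²*w + w = w*r² + w = w + w*r²)
1/(k(105, -60) + p) = 1/(-60*(1 + 105²) - 15602) = 1/(-60*(1 + 11025) - 15602) = 1/(-60*11026 - 15602) = 1/(-661560 - 15602) = 1/(-677162) = -1/677162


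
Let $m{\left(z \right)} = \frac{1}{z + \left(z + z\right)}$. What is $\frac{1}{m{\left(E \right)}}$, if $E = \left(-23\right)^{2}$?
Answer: $1587$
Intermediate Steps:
$E = 529$
$m{\left(z \right)} = \frac{1}{3 z}$ ($m{\left(z \right)} = \frac{1}{z + 2 z} = \frac{1}{3 z}$)
$\frac{1}{m{\left(E \right)}} = \frac{1}{\frac{1}{3} \cdot \frac{1}{529}} = \frac{1}{\frac{1}{1587}} = 1587$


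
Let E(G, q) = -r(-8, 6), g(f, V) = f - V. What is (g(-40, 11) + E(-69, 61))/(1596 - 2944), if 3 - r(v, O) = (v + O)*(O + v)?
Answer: 25/674 ≈ 0.037092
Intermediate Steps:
r(v, O) = 3 - (O + v)**2 (r(v, O) = 3 - (v + O)*(O + v) = 3 - (O + v)*(O + v) = 3 - (O + v)**2)
E(G, q) = 1 (E(G, q) = -(3 - (6 - 8)**2) = -(3 - 1*(-2)**2) = -(3 - 1*4) = -(3 - 4) = -1*(-1) = 1)
(g(-40, 11) + E(-69, 61))/(1596 - 2944) = ((-40 - 1*11) + 1)/(1596 - 2944) = ((-40 - 11) + 1)/(-1348) = (-51 + 1)*(-1/1348) = -50*(-1/1348) = 25/674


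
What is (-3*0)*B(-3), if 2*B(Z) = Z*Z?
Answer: 0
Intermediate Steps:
B(Z) = Z**2/2 (B(Z) = (Z*Z)/2 = Z**2/2)
(-3*0)*B(-3) = (-3*0)*((1/2)*(-3)**2) = 0*((1/2)*9) = 0*(9/2) = 0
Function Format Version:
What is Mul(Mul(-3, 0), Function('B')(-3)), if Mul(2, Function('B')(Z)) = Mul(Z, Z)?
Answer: 0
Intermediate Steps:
Function('B')(Z) = Mul(Rational(1, 2), Pow(Z, 2)) (Function('B')(Z) = Mul(Rational(1, 2), Mul(Z, Z)) = Mul(Rational(1, 2), Pow(Z, 2)))
Mul(Mul(-3, 0), Function('B')(-3)) = Mul(Mul(-3, 0), Mul(Rational(1, 2), Pow(-3, 2))) = Mul(0, Mul(Rational(1, 2), 9)) = Mul(0, Rational(9, 2)) = 0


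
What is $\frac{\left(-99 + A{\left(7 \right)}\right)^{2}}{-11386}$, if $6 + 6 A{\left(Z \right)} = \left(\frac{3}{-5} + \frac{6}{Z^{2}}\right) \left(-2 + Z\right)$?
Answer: $- \frac{96805921}{109351144} \approx -0.88528$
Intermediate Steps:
$A{\left(Z \right)} = -1 + \frac{\left(-2 + Z\right) \left(- \frac{3}{5} + \frac{6}{Z^{2}}\right)}{6}$ ($A{\left(Z \right)} = -1 + \frac{\left(\frac{3}{-5} + \frac{6}{Z^{2}}\right) \left(-2 + Z\right)}{6} = -1 + \frac{\left(3 \left(- \frac{1}{5}\right) + \frac{6}{Z^{2}}\right) \left(-2 + Z\right)}{6} = -1 + \frac{\left(- \frac{3}{5} + \frac{6}{Z^{2}}\right) \left(-2 + Z\right)}{6} = -1 + \frac{\left(-2 + Z\right) \left(- \frac{3}{5} + \frac{6}{Z^{2}}\right)}{6}$)
$\frac{\left(-99 + A{\left(7 \right)}\right)^{2}}{-11386} = \frac{\left(-99 + \frac{-2 + 7 - \frac{7^{2} \left(8 + 7\right)}{10}}{49}\right)^{2}}{-11386} = \left(-99 + \frac{-2 + 7 - \frac{49}{10} \cdot 15}{49}\right)^{2} \left(- \frac{1}{11386}\right) = \left(-99 + \frac{-2 + 7 - \frac{147}{2}}{49}\right)^{2} \left(- \frac{1}{11386}\right) = \left(-99 + \frac{1}{49} \left(- \frac{137}{2}\right)\right)^{2} \left(- \frac{1}{11386}\right) = \left(-99 - \frac{137}{98}\right)^{2} \left(- \frac{1}{11386}\right) = \left(- \frac{9839}{98}\right)^{2} \left(- \frac{1}{11386}\right) = \frac{96805921}{9604} \left(- \frac{1}{11386}\right) = - \frac{96805921}{109351144}$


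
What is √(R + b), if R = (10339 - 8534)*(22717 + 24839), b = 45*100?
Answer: 6*√2384530 ≈ 9265.2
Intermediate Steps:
b = 4500
R = 85838580 (R = 1805*47556 = 85838580)
√(R + b) = √(85838580 + 4500) = √85843080 = 6*√2384530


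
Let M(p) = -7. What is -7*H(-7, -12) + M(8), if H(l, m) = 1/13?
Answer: -98/13 ≈ -7.5385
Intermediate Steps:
H(l, m) = 1/13 (H(l, m) = 1*(1/13) = 1/13)
-7*H(-7, -12) + M(8) = -7*1/13 - 7 = -7/13 - 7 = -98/13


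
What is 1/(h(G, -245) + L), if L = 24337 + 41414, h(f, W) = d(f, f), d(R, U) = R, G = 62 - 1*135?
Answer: 1/65678 ≈ 1.5226e-5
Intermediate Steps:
G = -73 (G = 62 - 135 = -73)
h(f, W) = f
L = 65751
1/(h(G, -245) + L) = 1/(-73 + 65751) = 1/65678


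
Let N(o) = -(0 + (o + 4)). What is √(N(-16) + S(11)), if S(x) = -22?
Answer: I*√10 ≈ 3.1623*I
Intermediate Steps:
N(o) = -4 - o (N(o) = -(0 + (4 + o)) = -(4 + o) = -4 - o)
√(N(-16) + S(11)) = √((-4 - 1*(-16)) - 22) = √((-4 + 16) - 22) = √(12 - 22) = √(-10) = I*√10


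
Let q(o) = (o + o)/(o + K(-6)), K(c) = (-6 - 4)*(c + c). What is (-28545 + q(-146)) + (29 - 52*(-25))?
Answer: -353662/13 ≈ -27205.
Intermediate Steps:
K(c) = -20*c
q(o) = 2*o/(120 + o) (q(o) = (o + o)/(o - 20*(-6)) = (2*o)/(o + 120) = (2*o)/(120 + o) = 2*o/(120 + o))
(-28545 + q(-146)) + (29 - 52*(-25)) = (-28545 + 2*(-146)/(120 - 146)) + (29 - 52*(-25)) = (-28545 + 2*(-146)/(-26)) + (29 + 1300) = (-28545 + 2*(-146)*(-1/26)) + 1329 = (-28545 + 146/13) + 1329 = -370939/13 + 1329 = -353662/13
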